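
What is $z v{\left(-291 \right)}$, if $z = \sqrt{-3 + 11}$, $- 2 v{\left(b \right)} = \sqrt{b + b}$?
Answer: $- 2 i \sqrt{291} \approx - 34.117 i$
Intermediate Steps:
$v{\left(b \right)} = - \frac{\sqrt{2} \sqrt{b}}{2}$ ($v{\left(b \right)} = - \frac{\sqrt{b + b}}{2} = - \frac{\sqrt{2 b}}{2} = - \frac{\sqrt{2} \sqrt{b}}{2}$)
$z = 2 \sqrt{2}$ ($z = \sqrt{8} = 2 \sqrt{2} \approx 2.8284$)
$z v{\left(-291 \right)} = 2 \sqrt{2} \left(- \frac{\sqrt{2} \sqrt{-291}}{2}\right) = 2 \sqrt{2} \left(- \frac{\sqrt{2} i \sqrt{291}}{2}\right) = 2 \sqrt{2} \left(- \frac{i \sqrt{582}}{2}\right) = - 2 i \sqrt{291}$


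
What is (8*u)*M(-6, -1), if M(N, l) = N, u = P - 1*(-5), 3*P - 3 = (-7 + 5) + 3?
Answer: -304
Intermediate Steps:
P = 4/3 (P = 1 + ((-7 + 5) + 3)/3 = 1 + (-2 + 3)/3 = 1 + (1/3)*1 = 1 + 1/3 = 4/3 ≈ 1.3333)
u = 19/3 (u = 4/3 - 1*(-5) = 4/3 + 5 = 19/3 ≈ 6.3333)
(8*u)*M(-6, -1) = (8*(19/3))*(-6) = (152/3)*(-6) = -304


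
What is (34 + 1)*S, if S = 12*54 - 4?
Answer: 22540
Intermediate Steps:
S = 644 (S = 648 - 4 = 644)
(34 + 1)*S = (34 + 1)*644 = 35*644 = 22540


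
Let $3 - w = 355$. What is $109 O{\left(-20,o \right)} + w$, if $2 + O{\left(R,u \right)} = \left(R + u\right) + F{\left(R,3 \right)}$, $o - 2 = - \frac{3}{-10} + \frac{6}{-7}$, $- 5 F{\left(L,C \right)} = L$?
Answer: $- \frac{150971}{70} \approx -2156.7$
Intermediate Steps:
$w = -352$ ($w = 3 - 355 = -352$)
$F{\left(L,C \right)} = - \frac{L}{5}$
$o = \frac{101}{70}$ ($o = 2 + \left(- \frac{3}{-10} + \frac{6}{-7}\right) = 2 + \left(\left(-3\right) \left(- \frac{1}{10}\right) + 6 \left(- \frac{1}{7}\right)\right) = 2 + \left(\frac{3}{10} - \frac{6}{7}\right) = 2 - \frac{39}{70} = \frac{101}{70} \approx 1.4429$)
$O{\left(R,u \right)} = -2 + u + \frac{4 R}{5}$ ($O{\left(R,u \right)} = -2 + \left(\left(R + u\right) - \frac{R}{5}\right) = -2 + \left(u + \frac{4 R}{5}\right) = -2 + u + \frac{4 R}{5}$)
$109 O{\left(-20,o \right)} + w = 109 \left(-2 + \frac{101}{70} + \frac{4}{5} \left(-20\right)\right) - 352 = 109 \left(-2 + \frac{101}{70} - 16\right) - 352 = 109 \left(- \frac{1159}{70}\right) - 352 = - \frac{126331}{70} - 352 = - \frac{150971}{70}$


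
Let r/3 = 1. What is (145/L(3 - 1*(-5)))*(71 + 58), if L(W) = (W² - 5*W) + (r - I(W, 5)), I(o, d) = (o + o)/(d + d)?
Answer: 93525/127 ≈ 736.42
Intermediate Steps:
r = 3 (r = 3*1 = 3)
I(o, d) = o/d (I(o, d) = (2*o)/((2*d)) = (2*o)*(1/(2*d)) = o/d)
L(W) = 3 + W² - 26*W/5 (L(W) = (W² - 5*W) + (3 - W/5) = 3 + W² - 26*W/5)
(145/L(3 - 1*(-5)))*(71 + 58) = (145/(3 + (3 - 1*(-5))² - 26*(3 - 1*(-5))/5))*(71 + 58) = (145/(3 + (3 + 5)² - 26*(3 + 5)/5))*129 = (145/(3 + 8² - 26/5*8))*129 = (145/(3 + 64 - 208/5))*129 = (145/(127/5))*129 = (145*(5/127))*129 = (725/127)*129 = 93525/127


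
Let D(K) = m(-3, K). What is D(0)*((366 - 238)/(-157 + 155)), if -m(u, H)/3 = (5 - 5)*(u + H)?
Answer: 0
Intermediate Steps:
m(u, H) = 0 (m(u, H) = -3*(5 - 5)*(u + H) = -0*(H + u) = -3*0 = 0)
D(K) = 0
D(0)*((366 - 238)/(-157 + 155)) = 0*((366 - 238)/(-157 + 155)) = 0*(128/(-2)) = 0*(128*(-1/2)) = 0*(-64) = 0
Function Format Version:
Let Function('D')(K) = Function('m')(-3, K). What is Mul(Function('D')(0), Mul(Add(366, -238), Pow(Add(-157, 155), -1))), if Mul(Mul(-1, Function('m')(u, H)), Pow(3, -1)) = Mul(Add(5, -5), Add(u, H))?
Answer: 0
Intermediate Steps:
Function('m')(u, H) = 0 (Function('m')(u, H) = Mul(-3, Mul(Add(5, -5), Add(u, H))) = Mul(-3, Mul(0, Add(H, u))) = Mul(-3, 0) = 0)
Function('D')(K) = 0
Mul(Function('D')(0), Mul(Add(366, -238), Pow(Add(-157, 155), -1))) = Mul(0, Mul(Add(366, -238), Pow(Add(-157, 155), -1))) = Mul(0, Mul(128, Pow(-2, -1))) = Mul(0, Mul(128, Rational(-1, 2))) = Mul(0, -64) = 0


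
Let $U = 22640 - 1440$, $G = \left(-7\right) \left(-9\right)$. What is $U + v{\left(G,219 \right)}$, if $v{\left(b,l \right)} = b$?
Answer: $21263$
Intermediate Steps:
$G = 63$
$U = 21200$ ($U = 22640 - 1440 = 21200$)
$U + v{\left(G,219 \right)} = 21200 + 63 = 21263$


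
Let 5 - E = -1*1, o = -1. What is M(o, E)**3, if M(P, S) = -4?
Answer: -64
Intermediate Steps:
E = 6 (E = 5 - (-1) = 5 - 1*(-1) = 5 + 1 = 6)
M(o, E)**3 = (-4)**3 = -64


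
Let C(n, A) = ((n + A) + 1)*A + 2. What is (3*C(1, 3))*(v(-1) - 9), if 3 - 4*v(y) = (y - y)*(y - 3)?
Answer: -1683/4 ≈ -420.75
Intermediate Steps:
v(y) = ¾ (v(y) = ¾ - (y - y)*(y - 3)/4 = ¾ - 0*(-3 + y) = ¾ - ¼*0 = ¾ + 0 = ¾)
C(n, A) = 2 + A*(1 + A + n) (C(n, A) = ((A + n) + 1)*A + 2 = (1 + A + n)*A + 2 = A*(1 + A + n) + 2 = 2 + A*(1 + A + n))
(3*C(1, 3))*(v(-1) - 9) = (3*(2 + 3 + 3² + 3*1))*(¾ - 9) = (3*(2 + 3 + 9 + 3))*(-33/4) = (3*17)*(-33/4) = 51*(-33/4) = -1683/4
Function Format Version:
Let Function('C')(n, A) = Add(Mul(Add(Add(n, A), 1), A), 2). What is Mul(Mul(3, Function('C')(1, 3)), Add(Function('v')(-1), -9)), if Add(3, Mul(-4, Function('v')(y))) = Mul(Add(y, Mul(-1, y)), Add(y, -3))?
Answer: Rational(-1683, 4) ≈ -420.75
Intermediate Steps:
Function('v')(y) = Rational(3, 4) (Function('v')(y) = Add(Rational(3, 4), Mul(Rational(-1, 4), Mul(Add(y, Mul(-1, y)), Add(y, -3)))) = Add(Rational(3, 4), Mul(Rational(-1, 4), Mul(0, Add(-3, y)))) = Add(Rational(3, 4), Mul(Rational(-1, 4), 0)) = Add(Rational(3, 4), 0) = Rational(3, 4))
Function('C')(n, A) = Add(2, Mul(A, Add(1, A, n))) (Function('C')(n, A) = Add(Mul(Add(Add(A, n), 1), A), 2) = Add(Mul(Add(1, A, n), A), 2) = Add(Mul(A, Add(1, A, n)), 2) = Add(2, Mul(A, Add(1, A, n))))
Mul(Mul(3, Function('C')(1, 3)), Add(Function('v')(-1), -9)) = Mul(Mul(3, Add(2, 3, Pow(3, 2), Mul(3, 1))), Add(Rational(3, 4), -9)) = Mul(Mul(3, Add(2, 3, 9, 3)), Rational(-33, 4)) = Mul(Mul(3, 17), Rational(-33, 4)) = Mul(51, Rational(-33, 4)) = Rational(-1683, 4)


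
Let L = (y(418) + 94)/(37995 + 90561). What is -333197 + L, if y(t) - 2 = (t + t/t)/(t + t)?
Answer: -35809619792077/107472816 ≈ -3.3320e+5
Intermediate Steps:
y(t) = 2 + (1 + t)/(2*t) (y(t) = 2 + (t + t/t)/(t + t) = 2 + (t + 1)/((2*t)) = 2 + (1 + t)*(1/(2*t)) = 2 + (1 + t)/(2*t))
L = 80675/107472816 (L = ((½)*(1 + 5*418)/418 + 94)/(37995 + 90561) = ((½)*(1/418)*(1 + 2090) + 94)/128556 = ((½)*(1/418)*2091 + 94)*(1/128556) = (2091/836 + 94)*(1/128556) = (80675/836)*(1/128556) = 80675/107472816 ≈ 0.00075066)
-333197 + L = -333197 + 80675/107472816 = -35809619792077/107472816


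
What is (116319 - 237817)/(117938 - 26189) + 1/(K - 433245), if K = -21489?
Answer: -2630922061/1986732846 ≈ -1.3242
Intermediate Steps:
(116319 - 237817)/(117938 - 26189) + 1/(K - 433245) = (116319 - 237817)/(117938 - 26189) + 1/(-21489 - 433245) = -121498/91749 + 1/(-454734) = -121498*1/91749 - 1/454734 = -121498/91749 - 1/454734 = -2630922061/1986732846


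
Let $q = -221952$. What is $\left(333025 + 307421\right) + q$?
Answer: $418494$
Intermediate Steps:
$\left(333025 + 307421\right) + q = \left(333025 + 307421\right) - 221952 = 640446 - 221952 = 418494$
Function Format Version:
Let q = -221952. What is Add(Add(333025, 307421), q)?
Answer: 418494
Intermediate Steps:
Add(Add(333025, 307421), q) = Add(Add(333025, 307421), -221952) = Add(640446, -221952) = 418494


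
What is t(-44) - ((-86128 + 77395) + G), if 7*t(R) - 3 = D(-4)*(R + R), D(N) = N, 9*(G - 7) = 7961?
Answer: 497206/63 ≈ 7892.2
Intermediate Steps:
G = 8024/9 (G = 7 + (1/9)*7961 = 7 + 7961/9 = 8024/9 ≈ 891.56)
t(R) = 3/7 - 8*R/7 (t(R) = 3/7 + (-4*(R + R))/7 = 3/7 + (-8*R)/7 = 3/7 - 8*R/7)
t(-44) - ((-86128 + 77395) + G) = (3/7 - 8/7*(-44)) - ((-86128 + 77395) + 8024/9) = (3/7 + 352/7) - (-8733 + 8024/9) = 355/7 - 1*(-70573/9) = 355/7 + 70573/9 = 497206/63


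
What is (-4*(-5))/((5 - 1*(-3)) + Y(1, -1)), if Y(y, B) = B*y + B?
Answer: 10/3 ≈ 3.3333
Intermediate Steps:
Y(y, B) = B + B*y
(-4*(-5))/((5 - 1*(-3)) + Y(1, -1)) = (-4*(-5))/((5 - 1*(-3)) - (1 + 1)) = 20/((5 + 3) - 1*2) = 20/(8 - 2) = 20/6 = 20*(⅙) = 10/3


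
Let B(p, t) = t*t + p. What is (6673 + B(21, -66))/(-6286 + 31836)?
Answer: 221/511 ≈ 0.43249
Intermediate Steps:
B(p, t) = p + t² (B(p, t) = t² + p = p + t²)
(6673 + B(21, -66))/(-6286 + 31836) = (6673 + (21 + (-66)²))/(-6286 + 31836) = (6673 + (21 + 4356))/25550 = (6673 + 4377)*(1/25550) = 11050*(1/25550) = 221/511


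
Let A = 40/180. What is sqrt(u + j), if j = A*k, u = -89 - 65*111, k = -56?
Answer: 2*I*sqrt(16462)/3 ≈ 85.536*I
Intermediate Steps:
A = 2/9 (A = 40*(1/180) = 2/9 ≈ 0.22222)
u = -7304 (u = -89 - 7215 = -7304)
j = -112/9 (j = (2/9)*(-56) = -112/9 ≈ -12.444)
sqrt(u + j) = sqrt(-7304 - 112/9) = sqrt(-65848/9) = 2*I*sqrt(16462)/3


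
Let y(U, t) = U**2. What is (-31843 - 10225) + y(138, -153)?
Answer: -23024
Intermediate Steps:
(-31843 - 10225) + y(138, -153) = (-31843 - 10225) + 138**2 = -42068 + 19044 = -23024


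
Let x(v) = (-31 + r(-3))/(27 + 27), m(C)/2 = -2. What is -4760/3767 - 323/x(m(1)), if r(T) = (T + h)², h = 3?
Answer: 65556454/116777 ≈ 561.38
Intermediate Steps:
r(T) = (3 + T)² (r(T) = (T + 3)² = (3 + T)²)
m(C) = -4 (m(C) = 2*(-2) = -4)
x(v) = -31/54 (x(v) = (-31 + (3 - 3)²)/(27 + 27) = (-31 + 0²)/54 = (-31 + 0)*(1/54) = -31*1/54 = -31/54)
-4760/3767 - 323/x(m(1)) = -4760/3767 - 323/(-31/54) = -4760*1/3767 - 323*(-54/31) = -4760/3767 + 17442/31 = 65556454/116777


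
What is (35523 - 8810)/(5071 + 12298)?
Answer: 26713/17369 ≈ 1.5380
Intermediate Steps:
(35523 - 8810)/(5071 + 12298) = 26713/17369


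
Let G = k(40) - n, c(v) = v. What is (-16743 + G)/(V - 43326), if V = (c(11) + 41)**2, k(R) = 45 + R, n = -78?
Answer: 8290/20311 ≈ 0.40815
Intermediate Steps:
G = 163 (G = (45 + 40) - 1*(-78) = 85 + 78 = 163)
V = 2704 (V = (11 + 41)**2 = 52**2 = 2704)
(-16743 + G)/(V - 43326) = (-16743 + 163)/(2704 - 43326) = -16580/(-40622) = -16580*(-1/40622) = 8290/20311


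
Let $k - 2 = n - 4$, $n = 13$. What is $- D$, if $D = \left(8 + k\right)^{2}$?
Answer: $-361$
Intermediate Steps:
$k = 11$ ($k = 2 + \left(13 - 4\right) = 2 + 9 = 11$)
$D = 361$ ($D = \left(8 + 11\right)^{2} = 19^{2} = 361$)
$- D = \left(-1\right) 361 = -361$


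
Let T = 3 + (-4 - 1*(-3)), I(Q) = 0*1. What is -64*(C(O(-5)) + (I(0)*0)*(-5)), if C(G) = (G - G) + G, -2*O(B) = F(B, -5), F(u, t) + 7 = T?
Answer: -160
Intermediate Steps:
I(Q) = 0
T = 2 (T = 3 + (-4 + 3) = 3 - 1 = 2)
F(u, t) = -5 (F(u, t) = -7 + 2 = -5)
O(B) = 5/2 (O(B) = -1/2*(-5) = 5/2)
C(G) = G (C(G) = 0 + G = G)
-64*(C(O(-5)) + (I(0)*0)*(-5)) = -64*(5/2 + (0*0)*(-5)) = -64*(5/2 + 0*(-5)) = -64*(5/2 + 0) = -64*5/2 = -160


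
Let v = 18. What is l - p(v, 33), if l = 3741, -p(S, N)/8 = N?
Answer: 4005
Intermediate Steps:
p(S, N) = -8*N
l - p(v, 33) = 3741 - (-8)*33 = 3741 - 1*(-264) = 3741 + 264 = 4005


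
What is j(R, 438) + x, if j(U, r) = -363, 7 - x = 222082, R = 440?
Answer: -222438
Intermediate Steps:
x = -222075 (x = 7 - 1*222082 = 7 - 222082 = -222075)
j(R, 438) + x = -363 - 222075 = -222438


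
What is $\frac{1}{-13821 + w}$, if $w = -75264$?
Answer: $- \frac{1}{89085} \approx -1.1225 \cdot 10^{-5}$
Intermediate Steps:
$\frac{1}{-13821 + w} = \frac{1}{-13821 - 75264} = \frac{1}{-89085} = - \frac{1}{89085}$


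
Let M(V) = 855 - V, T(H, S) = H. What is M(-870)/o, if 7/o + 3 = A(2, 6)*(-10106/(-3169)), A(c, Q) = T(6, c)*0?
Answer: -5175/7 ≈ -739.29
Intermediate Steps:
A(c, Q) = 0 (A(c, Q) = 6*0 = 0)
o = -7/3 (o = 7/(-3 + 0*(-10106/(-3169))) = 7/(-3 + 0*(-10106*(-1/3169))) = 7/(-3 + 0*(10106/3169)) = 7/(-3 + 0) = 7/(-3) = 7*(-⅓) = -7/3 ≈ -2.3333)
M(-870)/o = (855 - 1*(-870))/(-7/3) = (855 + 870)*(-3/7) = 1725*(-3/7) = -5175/7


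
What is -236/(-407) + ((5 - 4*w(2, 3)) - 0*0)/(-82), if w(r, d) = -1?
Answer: 15689/33374 ≈ 0.47010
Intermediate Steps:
-236/(-407) + ((5 - 4*w(2, 3)) - 0*0)/(-82) = -236/(-407) + ((5 - 4*(-1)) - 0*0)/(-82) = -236*(-1/407) + ((5 + 4) - 1*0)*(-1/82) = 236/407 + (9 + 0)*(-1/82) = 236/407 + 9*(-1/82) = 236/407 - 9/82 = 15689/33374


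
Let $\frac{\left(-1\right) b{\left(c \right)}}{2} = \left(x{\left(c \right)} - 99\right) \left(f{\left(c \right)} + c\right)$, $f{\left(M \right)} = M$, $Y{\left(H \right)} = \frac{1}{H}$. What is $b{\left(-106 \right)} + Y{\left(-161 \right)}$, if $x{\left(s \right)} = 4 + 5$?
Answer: $- \frac{6143761}{161} \approx -38160.0$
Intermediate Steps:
$x{\left(s \right)} = 9$
$b{\left(c \right)} = 360 c$ ($b{\left(c \right)} = - 2 \left(9 - 99\right) \left(c + c\right) = - 2 \left(- 90 \cdot 2 c\right) = - 2 \left(- 180 c\right) = 360 c$)
$b{\left(-106 \right)} + Y{\left(-161 \right)} = 360 \left(-106\right) + \frac{1}{-161} = -38160 - \frac{1}{161} = - \frac{6143761}{161}$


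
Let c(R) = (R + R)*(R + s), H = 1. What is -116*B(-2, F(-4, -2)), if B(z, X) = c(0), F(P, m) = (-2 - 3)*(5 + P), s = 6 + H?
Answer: 0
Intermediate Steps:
s = 7 (s = 6 + 1 = 7)
c(R) = 2*R*(7 + R) (c(R) = (R + R)*(R + 7) = (2*R)*(7 + R) = 2*R*(7 + R))
F(P, m) = -25 - 5*P (F(P, m) = -5*(5 + P) = -25 - 5*P)
B(z, X) = 0 (B(z, X) = 2*0*(7 + 0) = 2*0*7 = 0)
-116*B(-2, F(-4, -2)) = -116*0 = 0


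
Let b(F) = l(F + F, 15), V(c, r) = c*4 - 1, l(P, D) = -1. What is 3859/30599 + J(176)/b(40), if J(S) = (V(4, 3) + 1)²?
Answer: -7829485/30599 ≈ -255.87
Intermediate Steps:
V(c, r) = -1 + 4*c (V(c, r) = 4*c - 1 = -1 + 4*c)
b(F) = -1
J(S) = 256 (J(S) = ((-1 + 4*4) + 1)² = ((-1 + 16) + 1)² = (15 + 1)² = 16² = 256)
3859/30599 + J(176)/b(40) = 3859/30599 + 256/(-1) = 3859*(1/30599) + 256*(-1) = 3859/30599 - 256 = -7829485/30599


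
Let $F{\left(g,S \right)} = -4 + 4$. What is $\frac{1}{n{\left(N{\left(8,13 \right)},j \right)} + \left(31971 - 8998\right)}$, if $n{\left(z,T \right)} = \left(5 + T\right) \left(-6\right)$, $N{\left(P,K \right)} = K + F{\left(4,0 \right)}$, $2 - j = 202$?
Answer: $\frac{1}{24143} \approx 4.142 \cdot 10^{-5}$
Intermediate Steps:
$j = -200$ ($j = 2 - 202 = -200$)
$F{\left(g,S \right)} = 0$
$N{\left(P,K \right)} = K$ ($N{\left(P,K \right)} = K + 0 = K$)
$n{\left(z,T \right)} = -30 - 6 T$
$\frac{1}{n{\left(N{\left(8,13 \right)},j \right)} + \left(31971 - 8998\right)} = \frac{1}{\left(-30 - -1200\right) + \left(31971 - 8998\right)} = \frac{1}{\left(-30 + 1200\right) + 22973} = \frac{1}{1170 + 22973} = \frac{1}{24143}$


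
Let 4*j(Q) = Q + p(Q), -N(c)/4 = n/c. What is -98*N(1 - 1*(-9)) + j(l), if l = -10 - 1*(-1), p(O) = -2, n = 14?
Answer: 10921/20 ≈ 546.05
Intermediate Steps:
N(c) = -56/c
l = -9 (l = -10 + 1 = -9)
j(Q) = -1/2 + Q/4 (j(Q) = (Q - 2)/4 = (-2 + Q)/4 = -1/2 + Q/4)
-98*N(1 - 1*(-9)) + j(l) = -(-5488)/(1 - 1*(-9)) + (-1/2 + (1/4)*(-9)) = -(-5488)/(1 + 9) + (-1/2 - 9/4) = -(-5488)/10 - 11/4 = -98*(-28/5) - 11/4 = 2744/5 - 11/4 = 10921/20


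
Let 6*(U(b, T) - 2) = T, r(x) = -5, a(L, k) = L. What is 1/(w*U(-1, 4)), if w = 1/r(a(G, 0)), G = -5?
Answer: -15/8 ≈ -1.8750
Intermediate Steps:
U(b, T) = 2 + T/6
w = -⅕ (w = 1/(-5) = -⅕ ≈ -0.20000)
1/(w*U(-1, 4)) = 1/(-(2 + (⅙)*4)/5) = 1/(-(2 + ⅔)/5) = 1/(-⅕*8/3) = 1/(-8/15) = -15/8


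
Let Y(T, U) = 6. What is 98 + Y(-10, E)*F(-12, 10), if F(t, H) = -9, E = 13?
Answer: 44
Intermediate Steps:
98 + Y(-10, E)*F(-12, 10) = 98 + 6*(-9) = 98 - 54 = 44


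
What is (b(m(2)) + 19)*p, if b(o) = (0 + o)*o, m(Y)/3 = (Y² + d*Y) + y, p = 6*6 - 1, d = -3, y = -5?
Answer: 16100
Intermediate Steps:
p = 35 (p = 36 - 1 = 35)
m(Y) = -15 - 9*Y + 3*Y² (m(Y) = 3*((Y² - 3*Y) - 5) = 3*(-5 + Y² - 3*Y) = -15 - 9*Y + 3*Y²)
b(o) = o² (b(o) = o*o = o²)
(b(m(2)) + 19)*p = ((-15 - 9*2 + 3*2²)² + 19)*35 = ((-15 - 18 + 3*4)² + 19)*35 = ((-15 - 18 + 12)² + 19)*35 = ((-21)² + 19)*35 = (441 + 19)*35 = 460*35 = 16100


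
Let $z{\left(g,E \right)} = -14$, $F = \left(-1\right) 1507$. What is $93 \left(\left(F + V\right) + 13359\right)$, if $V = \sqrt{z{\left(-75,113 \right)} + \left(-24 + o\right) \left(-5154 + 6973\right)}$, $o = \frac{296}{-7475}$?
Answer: $1102236 + \frac{279 i \sqrt{10862725614}}{1495} \approx 1.1022 \cdot 10^{6} + 19451.0 i$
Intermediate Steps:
$F = -1507$
$o = - \frac{296}{7475}$ ($o = 296 \left(- \frac{1}{7475}\right) = - \frac{296}{7475} \approx -0.039599$)
$V = \frac{3 i \sqrt{10862725614}}{1495}$ ($V = \sqrt{-14 + \left(-24 - \frac{296}{7475}\right) \left(-5154 + 6973\right)} = \sqrt{-14 - \frac{326867024}{7475}} = \sqrt{- \frac{326971674}{7475}} = \frac{3 i \sqrt{10862725614}}{1495} \approx 209.15 i$)
$93 \left(\left(F + V\right) + 13359\right) = 93 \left(\left(-1507 + \frac{3 i \sqrt{10862725614}}{1495}\right) + 13359\right) = 93 \left(11852 + \frac{3 i \sqrt{10862725614}}{1495}\right) = 1102236 + \frac{279 i \sqrt{10862725614}}{1495}$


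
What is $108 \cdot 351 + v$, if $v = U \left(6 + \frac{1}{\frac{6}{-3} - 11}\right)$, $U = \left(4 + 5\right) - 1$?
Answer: $\frac{493420}{13} \approx 37955.0$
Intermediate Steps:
$U = 8$ ($U = 9 - 1 = 8$)
$v = \frac{616}{13}$ ($v = 8 \left(6 + \frac{1}{\frac{6}{-3} - 11}\right) = 8 \left(6 + \frac{1}{6 \left(- \frac{1}{3}\right) - 11}\right) = 8 \left(6 + \frac{1}{-2 - 11}\right) = 8 \left(6 + \frac{1}{-13}\right) = 8 \left(6 - \frac{1}{13}\right) = 8 \cdot \frac{77}{13} = \frac{616}{13} \approx 47.385$)
$108 \cdot 351 + v = 108 \cdot 351 + \frac{616}{13} = 37908 + \frac{616}{13} = \frac{493420}{13}$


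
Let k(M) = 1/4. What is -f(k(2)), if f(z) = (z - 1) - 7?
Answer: 31/4 ≈ 7.7500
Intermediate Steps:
k(M) = 1/4
f(z) = -8 + z (f(z) = (-1 + z) - 7 = -8 + z)
-f(k(2)) = -(-8 + 1/4) = -1*(-31/4) = 31/4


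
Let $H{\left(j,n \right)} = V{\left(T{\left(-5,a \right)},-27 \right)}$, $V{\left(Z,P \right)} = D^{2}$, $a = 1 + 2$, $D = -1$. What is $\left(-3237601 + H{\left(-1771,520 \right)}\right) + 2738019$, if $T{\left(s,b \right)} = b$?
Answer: $-499581$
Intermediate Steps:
$a = 3$
$V{\left(Z,P \right)} = 1$ ($V{\left(Z,P \right)} = \left(-1\right)^{2} = 1$)
$H{\left(j,n \right)} = 1$
$\left(-3237601 + H{\left(-1771,520 \right)}\right) + 2738019 = \left(-3237601 + 1\right) + 2738019 = -3237600 + 2738019 = -499581$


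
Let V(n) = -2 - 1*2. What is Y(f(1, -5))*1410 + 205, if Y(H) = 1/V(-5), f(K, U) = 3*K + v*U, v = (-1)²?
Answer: -295/2 ≈ -147.50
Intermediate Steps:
V(n) = -4 (V(n) = -2 - 2 = -4)
v = 1
f(K, U) = U + 3*K (f(K, U) = 3*K + 1*U = 3*K + U = U + 3*K)
Y(H) = -¼ (Y(H) = 1/(-4) = -¼)
Y(f(1, -5))*1410 + 205 = -¼*1410 + 205 = -705/2 + 205 = -295/2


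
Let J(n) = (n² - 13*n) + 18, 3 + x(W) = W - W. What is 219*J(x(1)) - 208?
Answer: 14246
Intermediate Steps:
x(W) = -3 (x(W) = -3 + (W - W) = -3 + 0 = -3)
J(n) = 18 + n² - 13*n
219*J(x(1)) - 208 = 219*(18 + (-3)² - 13*(-3)) - 208 = 219*(18 + 9 + 39) - 208 = 219*66 - 208 = 14454 - 208 = 14246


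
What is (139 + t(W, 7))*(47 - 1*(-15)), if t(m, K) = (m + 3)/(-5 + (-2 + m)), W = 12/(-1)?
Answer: 164300/19 ≈ 8647.4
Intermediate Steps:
W = -12 (W = 12*(-1) = -12)
t(m, K) = (3 + m)/(-7 + m)
(139 + t(W, 7))*(47 - 1*(-15)) = (139 + (3 - 12)/(-7 - 12))*(47 - 1*(-15)) = (139 - 9/(-19))*(47 + 15) = (139 - 1/19*(-9))*62 = (139 + 9/19)*62 = (2650/19)*62 = 164300/19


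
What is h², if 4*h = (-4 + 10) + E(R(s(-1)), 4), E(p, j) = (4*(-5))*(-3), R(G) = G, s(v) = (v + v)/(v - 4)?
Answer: 1089/4 ≈ 272.25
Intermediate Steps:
s(v) = 2*v/(-4 + v) (s(v) = (2*v)/(-4 + v) = 2*v/(-4 + v))
E(p, j) = 60 (E(p, j) = -20*(-3) = 60)
h = 33/2 (h = ((-4 + 10) + 60)/4 = (6 + 60)/4 = (¼)*66 = 33/2 ≈ 16.500)
h² = (33/2)² = 1089/4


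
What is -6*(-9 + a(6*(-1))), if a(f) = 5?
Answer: 24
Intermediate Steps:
-6*(-9 + a(6*(-1))) = -6*(-9 + 5) = -6*(-4) = 24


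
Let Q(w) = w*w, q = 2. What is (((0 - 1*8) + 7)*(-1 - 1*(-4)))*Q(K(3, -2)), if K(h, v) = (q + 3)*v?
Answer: -300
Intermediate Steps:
K(h, v) = 5*v (K(h, v) = (2 + 3)*v = 5*v)
Q(w) = w²
(((0 - 1*8) + 7)*(-1 - 1*(-4)))*Q(K(3, -2)) = (((0 - 1*8) + 7)*(-1 - 1*(-4)))*(5*(-2))² = (((0 - 8) + 7)*(-1 + 4))*(-10)² = ((-8 + 7)*3)*100 = -1*3*100 = -3*100 = -300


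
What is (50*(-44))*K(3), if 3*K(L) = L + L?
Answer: -4400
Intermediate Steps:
K(L) = 2*L/3 (K(L) = (L + L)/3 = (2*L)/3 = 2*L/3)
(50*(-44))*K(3) = (50*(-44))*((⅔)*3) = -2200*2 = -4400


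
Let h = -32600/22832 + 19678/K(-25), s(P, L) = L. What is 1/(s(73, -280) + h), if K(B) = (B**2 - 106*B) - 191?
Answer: -1100217/302611546 ≈ -0.0036357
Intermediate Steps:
K(B) = -191 + B**2 - 106*B
h = 5449214/1100217 (h = -32600/22832 + 19678/(-191 + (-25)**2 - 106*(-25)) = -32600*1/22832 + 19678/(-191 + 625 + 2650) = -4075/2854 + 19678/3084 = -4075/2854 + 19678*(1/3084) = -4075/2854 + 9839/1542 = 5449214/1100217 ≈ 4.9529)
1/(s(73, -280) + h) = 1/(-280 + 5449214/1100217) = 1/(-302611546/1100217) = -1100217/302611546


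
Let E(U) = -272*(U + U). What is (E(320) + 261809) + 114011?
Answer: 201740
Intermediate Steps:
E(U) = -544*U
(E(320) + 261809) + 114011 = (-544*320 + 261809) + 114011 = (-174080 + 261809) + 114011 = 87729 + 114011 = 201740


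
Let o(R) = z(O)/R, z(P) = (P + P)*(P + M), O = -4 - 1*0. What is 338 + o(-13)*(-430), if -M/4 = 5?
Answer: 86954/13 ≈ 6688.8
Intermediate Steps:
M = -20 (M = -4*5 = -20)
O = -4 (O = -4 + 0 = -4)
z(P) = 2*P*(-20 + P) (z(P) = (P + P)*(P - 20) = (2*P)*(-20 + P) = 2*P*(-20 + P))
o(R) = 192/R (o(R) = (2*(-4)*(-20 - 4))/R = (2*(-4)*(-24))/R = 192/R)
338 + o(-13)*(-430) = 338 + (192/(-13))*(-430) = 338 + (192*(-1/13))*(-430) = 338 - 192/13*(-430) = 338 + 82560/13 = 86954/13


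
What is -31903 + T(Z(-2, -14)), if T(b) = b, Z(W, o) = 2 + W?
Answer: -31903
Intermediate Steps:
-31903 + T(Z(-2, -14)) = -31903 + (2 - 2) = -31903 + 0 = -31903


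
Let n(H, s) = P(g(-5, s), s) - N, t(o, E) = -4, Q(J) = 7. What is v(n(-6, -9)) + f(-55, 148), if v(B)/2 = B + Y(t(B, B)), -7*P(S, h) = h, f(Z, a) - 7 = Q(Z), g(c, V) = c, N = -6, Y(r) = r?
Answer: 144/7 ≈ 20.571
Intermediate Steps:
f(Z, a) = 14 (f(Z, a) = 7 + 7 = 14)
P(S, h) = -h/7
n(H, s) = 6 - s/7 (n(H, s) = -s/7 - 1*(-6) = -s/7 + 6 = 6 - s/7)
v(B) = -8 + 2*B (v(B) = 2*(B - 4) = 2*(-4 + B) = -8 + 2*B)
v(n(-6, -9)) + f(-55, 148) = (-8 + 2*(6 - ⅐*(-9))) + 14 = (-8 + 2*(6 + 9/7)) + 14 = (-8 + 2*(51/7)) + 14 = (-8 + 102/7) + 14 = 46/7 + 14 = 144/7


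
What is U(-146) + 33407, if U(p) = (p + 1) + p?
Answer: 33116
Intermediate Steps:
U(p) = 1 + 2*p (U(p) = (1 + p) + p = 1 + 2*p)
U(-146) + 33407 = (1 + 2*(-146)) + 33407 = (1 - 292) + 33407 = -291 + 33407 = 33116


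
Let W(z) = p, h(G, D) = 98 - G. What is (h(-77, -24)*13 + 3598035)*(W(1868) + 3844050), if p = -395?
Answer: 13838349533050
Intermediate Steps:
W(z) = -395
(h(-77, -24)*13 + 3598035)*(W(1868) + 3844050) = ((98 - 1*(-77))*13 + 3598035)*(-395 + 3844050) = ((98 + 77)*13 + 3598035)*3843655 = (175*13 + 3598035)*3843655 = (2275 + 3598035)*3843655 = 3600310*3843655 = 13838349533050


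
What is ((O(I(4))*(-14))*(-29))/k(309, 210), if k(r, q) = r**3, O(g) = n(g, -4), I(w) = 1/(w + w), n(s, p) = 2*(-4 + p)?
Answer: -6496/29503629 ≈ -0.00022018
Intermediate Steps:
n(s, p) = -8 + 2*p
I(w) = 1/(2*w)
O(g) = -16 (O(g) = -8 + 2*(-4) = -8 - 8 = -16)
((O(I(4))*(-14))*(-29))/k(309, 210) = (-16*(-14)*(-29))/(309**3) = (224*(-29))/29503629 = -6496*1/29503629 = -6496/29503629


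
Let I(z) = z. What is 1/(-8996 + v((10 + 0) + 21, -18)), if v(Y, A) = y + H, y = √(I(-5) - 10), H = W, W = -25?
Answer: -3007/27126152 - I*√15/81378456 ≈ -0.00011085 - 4.7592e-8*I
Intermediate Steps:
H = -25
y = I*√15 (y = √(-5 - 10) = √(-15) = I*√15 ≈ 3.873*I)
v(Y, A) = -25 + I*√15 (v(Y, A) = I*√15 - 25 = -25 + I*√15)
1/(-8996 + v((10 + 0) + 21, -18)) = 1/(-8996 + (-25 + I*√15)) = 1/(-9021 + I*√15)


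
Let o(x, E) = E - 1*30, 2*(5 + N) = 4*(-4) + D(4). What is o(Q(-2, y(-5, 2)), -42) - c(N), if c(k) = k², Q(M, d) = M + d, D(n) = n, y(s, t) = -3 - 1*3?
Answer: -193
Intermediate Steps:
y(s, t) = -6 (y(s, t) = -3 - 3 = -6)
N = -11 (N = -5 + (4*(-4) + 4)/2 = -5 + (-16 + 4)/2 = -5 + (½)*(-12) = -5 - 6 = -11)
o(x, E) = -30 + E (o(x, E) = E - 30 = -30 + E)
o(Q(-2, y(-5, 2)), -42) - c(N) = (-30 - 42) - 1*(-11)² = -72 - 1*121 = -72 - 121 = -193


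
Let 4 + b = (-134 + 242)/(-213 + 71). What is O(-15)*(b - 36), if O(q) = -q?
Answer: -43410/71 ≈ -611.41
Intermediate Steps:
b = -338/71 (b = -4 + (-134 + 242)/(-213 + 71) = -4 + 108/(-142) = -4 + 108*(-1/142) = -4 - 54/71 = -338/71 ≈ -4.7606)
O(-15)*(b - 36) = (-1*(-15))*(-338/71 - 36) = 15*(-2894/71) = -43410/71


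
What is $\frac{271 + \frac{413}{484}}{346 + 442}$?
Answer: $\frac{131577}{381392} \approx 0.34499$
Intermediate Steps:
$\frac{271 + \frac{413}{484}}{346 + 442} = \frac{271 + 413 \cdot \frac{1}{484}}{788} = \left(271 + \frac{413}{484}\right) \frac{1}{788} = \frac{131577}{484} \cdot \frac{1}{788} = \frac{131577}{381392}$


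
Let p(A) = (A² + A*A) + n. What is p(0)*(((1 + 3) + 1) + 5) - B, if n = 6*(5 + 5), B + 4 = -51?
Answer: 655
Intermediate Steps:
B = -55 (B = -4 - 51 = -55)
n = 60 (n = 6*10 = 60)
p(A) = 60 + 2*A² (p(A) = (A² + A*A) + 60 = (A² + A²) + 60 = 2*A² + 60 = 60 + 2*A²)
p(0)*(((1 + 3) + 1) + 5) - B = (60 + 2*0²)*(((1 + 3) + 1) + 5) - 1*(-55) = (60 + 2*0)*((4 + 1) + 5) + 55 = (60 + 0)*(5 + 5) + 55 = 60*10 + 55 = 600 + 55 = 655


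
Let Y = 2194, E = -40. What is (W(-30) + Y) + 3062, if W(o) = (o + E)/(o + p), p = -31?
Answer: 320686/61 ≈ 5257.1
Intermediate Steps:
W(o) = (-40 + o)/(-31 + o) (W(o) = (o - 40)/(o - 31) = (-40 + o)/(-31 + o))
(W(-30) + Y) + 3062 = ((-40 - 30)/(-31 - 30) + 2194) + 3062 = (-70/(-61) + 2194) + 3062 = (-1/61*(-70) + 2194) + 3062 = (70/61 + 2194) + 3062 = 133904/61 + 3062 = 320686/61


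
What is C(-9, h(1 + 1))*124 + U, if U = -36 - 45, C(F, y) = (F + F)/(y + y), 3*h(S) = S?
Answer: -1755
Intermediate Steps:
h(S) = S/3
C(F, y) = F/y (C(F, y) = (2*F)/((2*y)) = (2*F)*(1/(2*y)) = F/y)
U = -81
C(-9, h(1 + 1))*124 + U = -9*3/(1 + 1)*124 - 81 = -9/((1/3)*2)*124 - 81 = -9/2/3*124 - 81 = -9*3/2*124 - 81 = -27/2*124 - 81 = -1674 - 81 = -1755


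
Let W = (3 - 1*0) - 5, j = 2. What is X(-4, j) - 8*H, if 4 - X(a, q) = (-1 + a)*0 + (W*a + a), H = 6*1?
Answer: -48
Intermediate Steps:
H = 6
W = -2 (W = (3 + 0) - 5 = 3 - 5 = -2)
X(a, q) = 4 + a (X(a, q) = 4 - ((-1 + a)*0 + (-2*a + a)) = 4 - (0 - a) = 4 - (-1)*a = 4 + a)
X(-4, j) - 8*H = (4 - 4) - 8*6 = 0 - 48 = -48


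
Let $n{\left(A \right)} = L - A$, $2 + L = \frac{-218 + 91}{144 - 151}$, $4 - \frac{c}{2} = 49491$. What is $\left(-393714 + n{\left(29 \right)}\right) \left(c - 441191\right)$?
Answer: $\frac{1488742274520}{7} \approx 2.1268 \cdot 10^{11}$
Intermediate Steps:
$c = -98974$ ($c = 8 - 98982 = -98974$)
$L = \frac{113}{7}$ ($L = -2 + \frac{-218 + 91}{144 - 151} = -2 - \frac{127}{-7} = -2 - - \frac{127}{7} = -2 + \frac{127}{7} = \frac{113}{7} \approx 16.143$)
$n{\left(A \right)} = \frac{113}{7} - A$
$\left(-393714 + n{\left(29 \right)}\right) \left(c - 441191\right) = \left(-393714 + \left(\frac{113}{7} - 29\right)\right) \left(-98974 - 441191\right) = \left(-393714 + \left(\frac{113}{7} - 29\right)\right) \left(-540165\right) = \left(-393714 - \frac{90}{7}\right) \left(-540165\right) = \left(- \frac{2756088}{7}\right) \left(-540165\right) = \frac{1488742274520}{7}$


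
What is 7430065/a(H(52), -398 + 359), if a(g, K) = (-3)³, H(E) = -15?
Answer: -7430065/27 ≈ -2.7519e+5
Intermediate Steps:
a(g, K) = -27
7430065/a(H(52), -398 + 359) = 7430065/(-27) = 7430065*(-1/27) = -7430065/27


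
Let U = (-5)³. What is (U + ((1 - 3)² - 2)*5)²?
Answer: 13225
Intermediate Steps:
U = -125
(U + ((1 - 3)² - 2)*5)² = (-125 + ((1 - 3)² - 2)*5)² = (-125 + ((-2)² - 2)*5)² = (-125 + (4 - 2)*5)² = (-125 + 2*5)² = (-125 + 10)² = (-115)² = 13225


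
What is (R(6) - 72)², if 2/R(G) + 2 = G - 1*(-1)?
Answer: 128164/25 ≈ 5126.6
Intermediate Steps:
R(G) = 2/(-1 + G) (R(G) = 2/(-2 + (G - 1*(-1))) = 2/(-2 + (G + 1)) = 2/(-2 + (1 + G)) = 2/(-1 + G))
(R(6) - 72)² = (2/(-1 + 6) - 72)² = (2/5 - 72)² = (2*(⅕) - 72)² = (⅖ - 72)² = (-358/5)² = 128164/25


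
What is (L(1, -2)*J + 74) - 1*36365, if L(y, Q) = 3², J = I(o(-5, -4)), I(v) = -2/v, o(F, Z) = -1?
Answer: -36273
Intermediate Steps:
J = 2 (J = -2/(-1) = -2*(-1) = 2)
L(y, Q) = 9
(L(1, -2)*J + 74) - 1*36365 = (9*2 + 74) - 1*36365 = (18 + 74) - 36365 = 92 - 36365 = -36273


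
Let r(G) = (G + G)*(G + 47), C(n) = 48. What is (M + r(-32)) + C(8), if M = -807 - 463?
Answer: -2182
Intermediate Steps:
M = -1270
r(G) = 2*G*(47 + G) (r(G) = (2*G)*(47 + G) = 2*G*(47 + G))
(M + r(-32)) + C(8) = (-1270 + 2*(-32)*(47 - 32)) + 48 = (-1270 + 2*(-32)*15) + 48 = (-1270 - 960) + 48 = -2230 + 48 = -2182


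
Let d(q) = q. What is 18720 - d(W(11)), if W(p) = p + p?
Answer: 18698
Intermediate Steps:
W(p) = 2*p
18720 - d(W(11)) = 18720 - 2*11 = 18720 - 1*22 = 18720 - 22 = 18698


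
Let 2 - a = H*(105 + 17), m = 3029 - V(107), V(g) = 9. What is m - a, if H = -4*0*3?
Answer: 3018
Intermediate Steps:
H = 0 (H = 0*3 = 0)
m = 3020 (m = 3029 - 1*9 = 3029 - 9 = 3020)
a = 2 (a = 2 - 0*(105 + 17) = 2 - 0*122 = 2 - 1*0 = 2 + 0 = 2)
m - a = 3020 - 1*2 = 3020 - 2 = 3018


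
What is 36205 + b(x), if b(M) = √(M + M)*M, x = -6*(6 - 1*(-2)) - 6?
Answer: 36205 - 324*I*√3 ≈ 36205.0 - 561.18*I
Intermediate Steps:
x = -54 (x = -6*(6 + 2) - 6 = -6*8 - 6 = -48 - 6 = -54)
b(M) = √2*M^(3/2) (b(M) = √(2*M)*M = (√2*√M)*M = √2*M^(3/2))
36205 + b(x) = 36205 + √2*(-54)^(3/2) = 36205 + √2*(-162*I*√6) = 36205 - 324*I*√3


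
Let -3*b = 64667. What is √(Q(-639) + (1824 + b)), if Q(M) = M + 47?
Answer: I*√182913/3 ≈ 142.56*I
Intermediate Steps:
Q(M) = 47 + M
b = -64667/3 (b = -⅓*64667 = -64667/3 ≈ -21556.)
√(Q(-639) + (1824 + b)) = √((47 - 639) + (1824 - 64667/3)) = √(-592 - 59195/3) = √(-60971/3) = I*√182913/3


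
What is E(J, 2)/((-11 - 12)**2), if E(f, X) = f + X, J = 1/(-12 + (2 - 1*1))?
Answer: 21/5819 ≈ 0.0036089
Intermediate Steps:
J = -1/11 (J = 1/(-12 + (2 - 1)) = 1/(-12 + 1) = 1/(-11) = -1/11 ≈ -0.090909)
E(f, X) = X + f
E(J, 2)/((-11 - 12)**2) = (2 - 1/11)/((-11 - 12)**2) = 21/(11*((-23)**2)) = (21/11)/529 = (21/11)*(1/529) = 21/5819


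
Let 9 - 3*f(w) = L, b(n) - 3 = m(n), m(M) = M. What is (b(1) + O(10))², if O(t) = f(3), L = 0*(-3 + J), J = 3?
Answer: 49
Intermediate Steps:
b(n) = 3 + n
L = 0 (L = 0*(-3 + 3) = 0*0 = 0)
f(w) = 3 (f(w) = 3 - ⅓*0 = 3 + 0 = 3)
O(t) = 3
(b(1) + O(10))² = ((3 + 1) + 3)² = (4 + 3)² = 7² = 49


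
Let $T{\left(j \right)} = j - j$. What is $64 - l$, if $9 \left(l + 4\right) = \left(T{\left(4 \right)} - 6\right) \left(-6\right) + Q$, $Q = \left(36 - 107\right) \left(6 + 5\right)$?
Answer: $\frac{1357}{9} \approx 150.78$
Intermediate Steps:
$Q = -781$ ($Q = \left(-71\right) 11 = -781$)
$T{\left(j \right)} = 0$
$l = - \frac{781}{9}$ ($l = -4 + \frac{\left(0 - 6\right) \left(-6\right) - 781}{9} = -4 + \frac{\left(-6\right) \left(-6\right) - 781}{9} = -4 + \frac{36 - 781}{9} = -4 + \frac{1}{9} \left(-745\right) = -4 - \frac{745}{9} = - \frac{781}{9} \approx -86.778$)
$64 - l = 64 - - \frac{781}{9} = 64 + \frac{781}{9} = \frac{1357}{9}$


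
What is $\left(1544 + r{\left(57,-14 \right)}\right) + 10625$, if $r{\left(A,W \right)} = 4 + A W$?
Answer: $11375$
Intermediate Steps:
$\left(1544 + r{\left(57,-14 \right)}\right) + 10625 = \left(1544 + \left(4 + 57 \left(-14\right)\right)\right) + 10625 = \left(1544 + \left(4 - 798\right)\right) + 10625 = \left(1544 - 794\right) + 10625 = 750 + 10625 = 11375$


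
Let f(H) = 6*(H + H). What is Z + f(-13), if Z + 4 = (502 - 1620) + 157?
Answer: -1121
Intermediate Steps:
Z = -965 (Z = -4 + ((502 - 1620) + 157) = -4 + (-1118 + 157) = -4 - 961 = -965)
f(H) = 12*H (f(H) = 6*(2*H) = 12*H)
Z + f(-13) = -965 + 12*(-13) = -965 - 156 = -1121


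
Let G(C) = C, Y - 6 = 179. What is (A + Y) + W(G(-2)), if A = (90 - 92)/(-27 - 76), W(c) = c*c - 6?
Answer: 18851/103 ≈ 183.02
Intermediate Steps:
Y = 185 (Y = 6 + 179 = 185)
W(c) = -6 + c² (W(c) = c² - 6 = -6 + c²)
A = 2/103 (A = -2/(-103) = -2*(-1/103) = 2/103 ≈ 0.019417)
(A + Y) + W(G(-2)) = (2/103 + 185) + (-6 + (-2)²) = 19057/103 + (-6 + 4) = 19057/103 - 2 = 18851/103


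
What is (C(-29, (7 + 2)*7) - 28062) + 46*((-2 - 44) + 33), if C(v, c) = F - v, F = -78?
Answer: -28709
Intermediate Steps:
C(v, c) = -78 - v
(C(-29, (7 + 2)*7) - 28062) + 46*((-2 - 44) + 33) = ((-78 - 1*(-29)) - 28062) + 46*((-2 - 44) + 33) = ((-78 + 29) - 28062) + 46*(-46 + 33) = (-49 - 28062) + 46*(-13) = -28111 - 598 = -28709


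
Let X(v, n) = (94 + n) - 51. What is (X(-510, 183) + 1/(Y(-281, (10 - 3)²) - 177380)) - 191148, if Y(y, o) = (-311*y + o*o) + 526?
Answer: -16622051165/87062 ≈ -1.9092e+5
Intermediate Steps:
Y(y, o) = 526 + o² - 311*y (Y(y, o) = (-311*y + o²) + 526 = (o² - 311*y) + 526 = 526 + o² - 311*y)
X(v, n) = 43 + n
(X(-510, 183) + 1/(Y(-281, (10 - 3)²) - 177380)) - 191148 = ((43 + 183) + 1/((526 + ((10 - 3)²)² - 311*(-281)) - 177380)) - 191148 = (226 + 1/((526 + (7²)² + 87391) - 177380)) - 191148 = (226 + 1/((526 + 49² + 87391) - 177380)) - 191148 = (226 + 1/((526 + 2401 + 87391) - 177380)) - 191148 = (226 + 1/(90318 - 177380)) - 191148 = (226 + 1/(-87062)) - 191148 = (226 - 1/87062) - 191148 = 19676011/87062 - 191148 = -16622051165/87062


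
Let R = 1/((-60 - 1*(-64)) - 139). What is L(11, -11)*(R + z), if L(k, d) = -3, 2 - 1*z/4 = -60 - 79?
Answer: -76139/45 ≈ -1692.0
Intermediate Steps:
z = 564 (z = 8 - 4*(-60 - 79) = 8 - 4*(-139) = 8 + 556 = 564)
R = -1/135 (R = 1/((-60 + 64) - 139) = 1/(4 - 139) = 1/(-135) = -1/135 ≈ -0.0074074)
L(11, -11)*(R + z) = -3*(-1/135 + 564) = -3*76139/135 = -76139/45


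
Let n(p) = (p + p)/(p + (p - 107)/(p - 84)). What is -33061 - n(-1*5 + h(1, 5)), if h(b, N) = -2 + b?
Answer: -14118127/427 ≈ -33064.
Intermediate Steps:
n(p) = 2*p/(p + (-107 + p)/(-84 + p)) (n(p) = (2*p)/(p + (-107 + p)/(-84 + p)) = 2*p/(p + (-107 + p)/(-84 + p)))
-33061 - n(-1*5 + h(1, 5)) = -33061 - 2*(-1*5 + (-2 + 1))*(-84 + (-1*5 + (-2 + 1)))/(-107 + (-1*5 + (-2 + 1))**2 - 83*(-1*5 + (-2 + 1))) = -33061 - 2*(-5 - 1)*(-84 + (-5 - 1))/(-107 + (-5 - 1)**2 - 83*(-5 - 1)) = -33061 - 2*(-6)*(-84 - 6)/(-107 + (-6)**2 - 83*(-6)) = -33061 - 2*(-6)*(-90)/(-107 + 36 + 498) = -33061 - 2*(-6)*(-90)/427 = -33061 - 1*1080/427 = -33061 - 1080/427 = -14118127/427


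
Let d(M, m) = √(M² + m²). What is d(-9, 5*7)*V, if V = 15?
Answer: 15*√1306 ≈ 542.08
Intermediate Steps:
d(-9, 5*7)*V = √((-9)² + (5*7)²)*15 = √(81 + 35²)*15 = √(81 + 1225)*15 = √1306*15 = 15*√1306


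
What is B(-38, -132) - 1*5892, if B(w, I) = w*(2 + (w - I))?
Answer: -9540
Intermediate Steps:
B(w, I) = w*(2 + w - I)
B(-38, -132) - 1*5892 = -38*(2 - 38 - 1*(-132)) - 1*5892 = -38*(2 - 38 + 132) - 5892 = -38*96 - 5892 = -3648 - 5892 = -9540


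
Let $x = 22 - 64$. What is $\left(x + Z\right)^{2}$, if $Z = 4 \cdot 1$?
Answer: $1444$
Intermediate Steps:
$Z = 4$
$x = -42$ ($x = 22 - 64 = -42$)
$\left(x + Z\right)^{2} = \left(-42 + 4\right)^{2} = \left(-38\right)^{2} = 1444$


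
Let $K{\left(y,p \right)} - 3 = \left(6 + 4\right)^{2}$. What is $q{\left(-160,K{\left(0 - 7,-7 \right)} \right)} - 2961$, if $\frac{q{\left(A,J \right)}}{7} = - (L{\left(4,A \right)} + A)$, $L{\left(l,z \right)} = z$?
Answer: $-721$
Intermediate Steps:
$K{\left(y,p \right)} = 103$ ($K{\left(y,p \right)} = 3 + \left(6 + 4\right)^{2} = 3 + 10^{2} = 3 + 100 = 103$)
$q{\left(A,J \right)} = - 14 A$ ($q{\left(A,J \right)} = 7 \left(- (A + A)\right) = 7 \left(- 2 A\right) = - 14 A$)
$q{\left(-160,K{\left(0 - 7,-7 \right)} \right)} - 2961 = \left(-14\right) \left(-160\right) - 2961 = 2240 - 2961 = -721$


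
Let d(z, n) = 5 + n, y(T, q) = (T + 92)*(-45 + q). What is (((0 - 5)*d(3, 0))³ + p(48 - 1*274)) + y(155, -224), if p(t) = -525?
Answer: -82593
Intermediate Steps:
y(T, q) = (-45 + q)*(92 + T) (y(T, q) = (92 + T)*(-45 + q) = (-45 + q)*(92 + T))
(((0 - 5)*d(3, 0))³ + p(48 - 1*274)) + y(155, -224) = (((0 - 5)*(5 + 0))³ - 525) + (-4140 - 45*155 + 92*(-224) + 155*(-224)) = ((-5*5)³ - 525) + (-4140 - 6975 - 20608 - 34720) = ((-25)³ - 525) - 66443 = (-15625 - 525) - 66443 = -16150 - 66443 = -82593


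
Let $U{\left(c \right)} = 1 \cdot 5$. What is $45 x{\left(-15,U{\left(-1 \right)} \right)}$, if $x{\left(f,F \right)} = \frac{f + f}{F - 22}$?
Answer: $\frac{1350}{17} \approx 79.412$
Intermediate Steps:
$U{\left(c \right)} = 5$
$x{\left(f,F \right)} = \frac{2 f}{-22 + F}$
$45 x{\left(-15,U{\left(-1 \right)} \right)} = 45 \cdot 2 \left(-15\right) \frac{1}{-22 + 5} = 45 \cdot 2 \left(-15\right) \frac{1}{-17} = 45 \cdot 2 \left(-15\right) \left(- \frac{1}{17}\right) = 45 \cdot \frac{30}{17} = \frac{1350}{17}$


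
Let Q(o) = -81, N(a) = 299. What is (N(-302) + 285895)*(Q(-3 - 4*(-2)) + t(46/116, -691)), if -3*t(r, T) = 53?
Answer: -28237808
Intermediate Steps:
t(r, T) = -53/3 (t(r, T) = -⅓*53 = -53/3)
(N(-302) + 285895)*(Q(-3 - 4*(-2)) + t(46/116, -691)) = (299 + 285895)*(-81 - 53/3) = 286194*(-296/3) = -28237808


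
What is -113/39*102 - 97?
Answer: -5103/13 ≈ -392.54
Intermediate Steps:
-113/39*102 - 97 = -3842/13 - 97 = -5103/13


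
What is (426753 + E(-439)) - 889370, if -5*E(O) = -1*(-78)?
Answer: -2313163/5 ≈ -4.6263e+5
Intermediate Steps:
E(O) = -78/5 (E(O) = -(-1)*(-78)/5 = -⅕*78 = -78/5)
(426753 + E(-439)) - 889370 = (426753 - 78/5) - 889370 = 2133687/5 - 889370 = -2313163/5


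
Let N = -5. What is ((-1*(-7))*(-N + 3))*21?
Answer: 1176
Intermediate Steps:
((-1*(-7))*(-N + 3))*21 = ((-1*(-7))*(-1*(-5) + 3))*21 = (7*(5 + 3))*21 = (7*8)*21 = 56*21 = 1176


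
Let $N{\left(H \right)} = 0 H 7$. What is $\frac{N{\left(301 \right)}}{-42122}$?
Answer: $0$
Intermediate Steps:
$N{\left(H \right)} = 0$ ($N{\left(H \right)} = 0 \cdot 7 = 0$)
$\frac{N{\left(301 \right)}}{-42122} = \frac{0}{-42122} = 0 \left(- \frac{1}{42122}\right) = 0$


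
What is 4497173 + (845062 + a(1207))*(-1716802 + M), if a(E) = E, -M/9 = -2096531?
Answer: 14515190920986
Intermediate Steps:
M = 18868779 (M = -9*(-2096531) = 18868779)
4497173 + (845062 + a(1207))*(-1716802 + M) = 4497173 + (845062 + 1207)*(-1716802 + 18868779) = 4497173 + 846269*17151977 = 4497173 + 14515186423813 = 14515190920986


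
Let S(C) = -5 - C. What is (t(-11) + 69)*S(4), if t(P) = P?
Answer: -522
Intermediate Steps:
(t(-11) + 69)*S(4) = (-11 + 69)*(-5 - 1*4) = 58*(-5 - 4) = 58*(-9) = -522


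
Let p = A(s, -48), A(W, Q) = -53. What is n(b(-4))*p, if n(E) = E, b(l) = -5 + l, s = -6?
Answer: 477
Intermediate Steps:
p = -53
n(b(-4))*p = (-5 - 4)*(-53) = -9*(-53) = 477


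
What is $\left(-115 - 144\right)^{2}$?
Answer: $67081$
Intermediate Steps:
$\left(-115 - 144\right)^{2} = \left(-259\right)^{2} = 67081$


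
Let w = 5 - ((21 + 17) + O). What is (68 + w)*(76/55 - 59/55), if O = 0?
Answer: 119/11 ≈ 10.818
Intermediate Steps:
w = -33 (w = 5 - ((21 + 17) + 0) = 5 - (38 + 0) = 5 - 1*38 = 5 - 38 = -33)
(68 + w)*(76/55 - 59/55) = (68 - 33)*(76/55 - 59/55) = 35*(76*(1/55) - 59*1/55) = 35*(76/55 - 59/55) = 35*(17/55) = 119/11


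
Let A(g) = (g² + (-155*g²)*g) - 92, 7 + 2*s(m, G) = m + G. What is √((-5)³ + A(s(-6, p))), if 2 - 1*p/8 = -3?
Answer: I*√6102286/4 ≈ 617.57*I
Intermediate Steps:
p = 40 (p = 16 - 8*(-3) = 16 + 24 = 40)
s(m, G) = -7/2 + G/2 + m/2 (s(m, G) = -7/2 + (m + G)/2 = -7/2 + (G + m)/2 = -7/2 + (G/2 + m/2) = -7/2 + G/2 + m/2)
A(g) = -92 + g² - 155*g³ (A(g) = (g² - 155*g³) - 92 = -92 + g² - 155*g³)
√((-5)³ + A(s(-6, p))) = √((-5)³ + (-92 + (-7/2 + (½)*40 + (½)*(-6))² - 155*(-7/2 + (½)*40 + (½)*(-6))³)) = √(-125 + (-92 + (-7/2 + 20 - 3)² - 155*(-7/2 + 20 - 3)³)) = √(-125 + (-92 + (27/2)² - 155*(27/2)³)) = √(-125 + (-92 + 729/4 - 155*19683/8)) = √(-125 + (-92 + 729/4 - 3050865/8)) = √(-125 - 3050143/8) = √(-3051143/8) = I*√6102286/4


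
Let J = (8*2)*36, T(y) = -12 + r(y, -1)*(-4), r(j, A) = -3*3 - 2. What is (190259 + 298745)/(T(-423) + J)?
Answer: 122251/152 ≈ 804.28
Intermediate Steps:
r(j, A) = -11 (r(j, A) = -9 - 2 = -11)
T(y) = 32 (T(y) = -12 - 11*(-4) = -12 + 44 = 32)
J = 576 (J = 16*36 = 576)
(190259 + 298745)/(T(-423) + J) = (190259 + 298745)/(32 + 576) = 489004/608 = 489004*(1/608) = 122251/152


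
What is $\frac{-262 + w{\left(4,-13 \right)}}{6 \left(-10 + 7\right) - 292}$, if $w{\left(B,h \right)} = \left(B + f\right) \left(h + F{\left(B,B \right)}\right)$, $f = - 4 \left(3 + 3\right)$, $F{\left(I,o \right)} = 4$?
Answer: $\frac{41}{155} \approx 0.26452$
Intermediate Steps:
$f = -24$ ($f = \left(-4\right) 6 = -24$)
$w{\left(B,h \right)} = \left(-24 + B\right) \left(4 + h\right)$ ($w{\left(B,h \right)} = \left(B - 24\right) \left(h + 4\right) = \left(-24 + B\right) \left(4 + h\right)$)
$\frac{-262 + w{\left(4,-13 \right)}}{6 \left(-10 + 7\right) - 292} = \frac{-262 + \left(-96 - -312 + 4 \cdot 4 + 4 \left(-13\right)\right)}{6 \left(-10 + 7\right) - 292} = \frac{-262 + \left(-96 + 312 + 16 - 52\right)}{6 \left(-3\right) - 292} = \frac{-262 + 180}{-18 - 292} = - \frac{82}{-310} = \left(-82\right) \left(- \frac{1}{310}\right) = \frac{41}{155}$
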